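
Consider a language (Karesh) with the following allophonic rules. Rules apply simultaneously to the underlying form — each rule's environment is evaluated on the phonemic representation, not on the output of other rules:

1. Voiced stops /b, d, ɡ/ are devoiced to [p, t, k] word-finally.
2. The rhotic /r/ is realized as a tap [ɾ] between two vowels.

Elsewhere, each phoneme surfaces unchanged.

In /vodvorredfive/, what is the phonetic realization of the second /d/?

[d]

/d/ — between /e/ and /f/; rule 1 does not apply here → [d].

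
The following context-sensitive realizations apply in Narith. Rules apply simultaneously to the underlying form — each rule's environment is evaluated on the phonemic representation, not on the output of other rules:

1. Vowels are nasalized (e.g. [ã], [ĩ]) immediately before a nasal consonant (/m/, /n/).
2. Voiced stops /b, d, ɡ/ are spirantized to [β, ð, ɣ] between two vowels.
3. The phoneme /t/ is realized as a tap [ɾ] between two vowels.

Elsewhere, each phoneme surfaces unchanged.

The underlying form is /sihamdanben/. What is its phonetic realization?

/s/ (word-initial) is unaffected → [s].
/i/ — between /s/ and /h/; rule 1 does not apply here → [i].
/h/ (between /i/ and /a/) is unaffected → [h].
Rule 1 applies to /a/ (between /h/ and /m/: before a nasal consonant) → [ã].
/m/ (between /a/ and /d/): no rule targets it → [m].
/d/ (between /m/ and /a/): rule 2 targets it, but not between two vowels → unchanged [d].
Rule 1 applies to /a/ (between /d/ and /n/: before a nasal consonant) → [ã].
/n/ (between /a/ and /b/): no rule targets it → [n].
/b/ — between /n/ and /e/; rule 2 does not apply here → [b].
Rule 1 applies to /e/ (between /b/ and /n/: before a nasal consonant) → [ẽ].
/n/ stays [n].

[sihãmdãnbẽn]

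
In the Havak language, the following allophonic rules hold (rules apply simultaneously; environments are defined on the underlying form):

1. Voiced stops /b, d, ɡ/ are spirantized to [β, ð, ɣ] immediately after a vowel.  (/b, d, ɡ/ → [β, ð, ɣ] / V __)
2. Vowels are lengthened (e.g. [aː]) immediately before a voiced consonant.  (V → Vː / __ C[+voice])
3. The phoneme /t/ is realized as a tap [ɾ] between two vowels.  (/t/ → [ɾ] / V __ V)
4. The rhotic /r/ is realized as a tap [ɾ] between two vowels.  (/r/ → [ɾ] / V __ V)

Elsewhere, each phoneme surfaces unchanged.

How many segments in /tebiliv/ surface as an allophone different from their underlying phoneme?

4

Segments that undergo a rule: /e/ → [eː] (rule 2); /b/ → [β] (rule 1); /i/ → [iː] (rule 2); /i/ → [iː] (rule 2).
All other segments surface unchanged.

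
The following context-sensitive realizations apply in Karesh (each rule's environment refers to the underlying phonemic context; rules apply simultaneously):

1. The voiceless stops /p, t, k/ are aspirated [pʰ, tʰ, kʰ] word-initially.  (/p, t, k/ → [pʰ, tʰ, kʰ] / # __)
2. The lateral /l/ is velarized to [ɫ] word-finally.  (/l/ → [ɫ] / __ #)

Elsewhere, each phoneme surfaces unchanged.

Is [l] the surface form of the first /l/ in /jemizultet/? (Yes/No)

Yes

/l/ (between /u/ and /t/): rule 2 targets it, but not word-finally → unchanged [l].
The actual realization is [l], which matches [l].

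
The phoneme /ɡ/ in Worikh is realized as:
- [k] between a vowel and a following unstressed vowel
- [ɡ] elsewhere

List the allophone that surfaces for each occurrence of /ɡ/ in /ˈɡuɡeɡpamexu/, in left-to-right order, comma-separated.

Occurrence 1 (position 1): no conditioning environment matches → elsewhere allophone [ɡ].
Occurrence 2 (position 3): between a vowel and a following unstressed vowel → [k].
Occurrence 3 (position 5): no conditioning environment matches → elsewhere allophone [ɡ].

[ɡ], [k], [ɡ]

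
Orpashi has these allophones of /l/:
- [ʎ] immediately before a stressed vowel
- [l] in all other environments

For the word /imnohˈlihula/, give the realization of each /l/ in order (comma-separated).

[ʎ], [l]

Occurrence 1 (position 6): immediately before a stressed vowel → [ʎ].
Occurrence 2 (position 10): no conditioning environment matches → elsewhere allophone [l].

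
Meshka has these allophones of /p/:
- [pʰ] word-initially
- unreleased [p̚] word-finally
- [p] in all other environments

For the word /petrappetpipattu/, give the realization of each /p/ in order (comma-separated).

Occurrence 1 (position 1): word-initially → [pʰ].
Occurrence 2 (position 6): no conditioning environment matches → elsewhere allophone [p].
Occurrence 3 (position 7): no conditioning environment matches → elsewhere allophone [p].
Occurrence 4 (position 10): no conditioning environment matches → elsewhere allophone [p].
Occurrence 5 (position 12): no conditioning environment matches → elsewhere allophone [p].

[pʰ], [p], [p], [p], [p]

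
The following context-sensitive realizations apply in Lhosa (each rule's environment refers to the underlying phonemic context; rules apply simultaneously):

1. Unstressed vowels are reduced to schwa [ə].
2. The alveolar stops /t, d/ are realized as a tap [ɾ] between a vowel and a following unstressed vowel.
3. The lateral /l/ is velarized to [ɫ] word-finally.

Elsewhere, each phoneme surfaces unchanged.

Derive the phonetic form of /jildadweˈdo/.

/i/ — between /j/ and /l/, in an unstressed syllable — surfaces as [ə] (rule 1).
/l/ (between /i/ and /d/) is in the target of rule 3 but the environment (word-finally) is not met → [l].
/d/ — between /l/ and /a/; rule 2 does not apply here → [d].
/a/ meets the environment for rule 1 (in an unstressed syllable) → [ə].
/d/ (between /a/ and /w/): rule 2 targets it, but not between a vowel and a following unstressed vowel → unchanged [d].
/e/ (between /w/ and /d/) occurs in an unstressed syllable → [ə] by rule 1.
/d/ (between /e/ and /o/): rule 2 targets it, but not between a vowel and a following unstressed vowel → unchanged [d].
/o/ — word-final; rule 1 does not apply here → [o].

[jəldədwəˈdo]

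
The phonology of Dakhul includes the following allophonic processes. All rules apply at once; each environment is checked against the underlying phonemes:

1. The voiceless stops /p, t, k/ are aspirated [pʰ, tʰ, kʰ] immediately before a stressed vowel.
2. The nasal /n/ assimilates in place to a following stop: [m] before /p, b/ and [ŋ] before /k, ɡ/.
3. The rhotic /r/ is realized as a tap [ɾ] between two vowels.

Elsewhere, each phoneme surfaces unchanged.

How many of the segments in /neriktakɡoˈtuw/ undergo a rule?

Segments that undergo a rule: /r/ → [ɾ] (rule 3); /t/ → [tʰ] (rule 1).
All other segments surface unchanged.

2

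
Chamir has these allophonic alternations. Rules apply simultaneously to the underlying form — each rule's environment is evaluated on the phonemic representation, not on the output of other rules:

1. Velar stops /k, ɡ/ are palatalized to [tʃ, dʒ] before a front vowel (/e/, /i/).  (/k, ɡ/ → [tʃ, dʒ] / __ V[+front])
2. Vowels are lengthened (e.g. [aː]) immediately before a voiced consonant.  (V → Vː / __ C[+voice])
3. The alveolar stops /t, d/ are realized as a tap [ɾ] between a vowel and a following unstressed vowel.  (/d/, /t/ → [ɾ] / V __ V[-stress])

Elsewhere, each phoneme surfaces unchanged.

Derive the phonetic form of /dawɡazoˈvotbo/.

[daːwɡaːzoːˈvotbo]

/d/ (word-initial) is in the target of rule 3 but the environment (between a vowel and a following unstressed vowel) is not met → [d].
Rule 2 applies to /a/ (between /d/ and /w/: before a voiced consonant) → [aː].
/ɡ/ (between /w/ and /a/) is in the target of rule 1 but the environment (before a front vowel) is not met → [ɡ].
/a/ meets the environment for rule 2 (before a voiced consonant) → [aː].
Rule 2 applies to /o/ (between /z/ and /v/: before a voiced consonant) → [oː].
/o/ (between /v/ and /t/) is in the target of rule 2 but the environment (before a voiced consonant) is not met → [o].
/t/ (between /o/ and /b/): rule 3 targets it, but not between a vowel and a following unstressed vowel → unchanged [t].
/o/ (word-final) is in the target of rule 2 but the environment (before a voiced consonant) is not met → [o].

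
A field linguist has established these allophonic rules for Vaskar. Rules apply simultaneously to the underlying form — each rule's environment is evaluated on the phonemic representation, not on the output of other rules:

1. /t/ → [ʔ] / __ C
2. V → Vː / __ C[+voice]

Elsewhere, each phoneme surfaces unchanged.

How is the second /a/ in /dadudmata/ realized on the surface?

[a]

/a/ (between /m/ and /t/) fails the environment for rule 2, so it stays [a].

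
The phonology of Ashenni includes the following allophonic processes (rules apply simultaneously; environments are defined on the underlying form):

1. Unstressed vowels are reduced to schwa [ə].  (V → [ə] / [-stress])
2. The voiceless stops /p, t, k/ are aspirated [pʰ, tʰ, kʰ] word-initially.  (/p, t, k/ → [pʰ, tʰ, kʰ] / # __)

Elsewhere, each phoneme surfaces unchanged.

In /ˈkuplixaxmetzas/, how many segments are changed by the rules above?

Segments that undergo a rule: /k/ → [kʰ] (rule 2); /i/ → [ə] (rule 1); /a/ → [ə] (rule 1); /e/ → [ə] (rule 1); /a/ → [ə] (rule 1).
All other segments surface unchanged.

5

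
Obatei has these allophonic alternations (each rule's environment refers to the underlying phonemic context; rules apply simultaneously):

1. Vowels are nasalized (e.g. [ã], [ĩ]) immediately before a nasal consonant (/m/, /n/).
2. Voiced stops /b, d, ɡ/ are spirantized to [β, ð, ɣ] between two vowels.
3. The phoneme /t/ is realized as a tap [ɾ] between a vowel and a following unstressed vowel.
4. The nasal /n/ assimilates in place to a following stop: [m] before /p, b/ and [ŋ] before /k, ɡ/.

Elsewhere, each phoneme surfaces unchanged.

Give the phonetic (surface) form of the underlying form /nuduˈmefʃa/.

[nuðũˈmefʃa]

/n/ — word-initial; rule 4 does not apply here → [n].
/u/ (between /n/ and /d/): rule 1 targets it, but not before a nasal consonant → unchanged [u].
Rule 2 applies to /d/ (between /u/ and /u/: between two vowels) → [ð].
/u/ — between /d/ and /m/, before a nasal consonant — surfaces as [ũ] (rule 1).
/m/ stays [m].
/e/ — between /m/ and /f/; rule 1 does not apply here → [e].
/f/ (between /e/ and /ʃ/) is unaffected → [f].
/ʃ/ (between /f/ and /a/): no rule targets it → [ʃ].
/a/ (word-final): rule 1 targets it, but not before a nasal consonant → unchanged [a].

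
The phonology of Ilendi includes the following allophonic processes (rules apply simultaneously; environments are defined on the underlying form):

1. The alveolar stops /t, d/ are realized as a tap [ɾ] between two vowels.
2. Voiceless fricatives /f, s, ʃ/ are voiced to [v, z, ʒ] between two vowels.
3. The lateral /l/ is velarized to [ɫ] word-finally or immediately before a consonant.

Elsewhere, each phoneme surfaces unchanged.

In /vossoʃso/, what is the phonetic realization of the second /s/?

[s]

/s/ — between /s/ and /o/; rule 2 does not apply here → [s].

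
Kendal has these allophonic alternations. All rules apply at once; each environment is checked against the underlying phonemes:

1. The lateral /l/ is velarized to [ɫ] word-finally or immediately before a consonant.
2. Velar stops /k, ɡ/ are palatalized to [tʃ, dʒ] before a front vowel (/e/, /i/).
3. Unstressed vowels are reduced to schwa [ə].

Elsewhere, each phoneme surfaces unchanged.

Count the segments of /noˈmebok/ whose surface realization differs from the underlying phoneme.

2

Segments that undergo a rule: /o/ → [ə] (rule 3); /o/ → [ə] (rule 3).
All other segments surface unchanged.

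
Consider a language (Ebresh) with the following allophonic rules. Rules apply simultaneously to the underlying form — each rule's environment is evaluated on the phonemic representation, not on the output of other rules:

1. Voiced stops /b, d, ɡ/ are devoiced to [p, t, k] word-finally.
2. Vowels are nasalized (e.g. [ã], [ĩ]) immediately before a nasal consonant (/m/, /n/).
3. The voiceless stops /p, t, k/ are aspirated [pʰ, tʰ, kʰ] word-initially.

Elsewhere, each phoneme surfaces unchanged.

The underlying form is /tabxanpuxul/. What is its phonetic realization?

/t/ — word-initial, word-initially — surfaces as [tʰ] (rule 3).
/a/ — between /t/ and /b/; rule 2 does not apply here → [a].
/b/ — between /a/ and /x/; rule 1 does not apply here → [b].
/x/ stays [x].
/a/ (between /x/ and /n/) occurs before a nasal consonant → [ã] by rule 2.
/n/ (between /a/ and /p/): no rule targets it → [n].
/p/ — between /n/ and /u/; rule 3 does not apply here → [p].
/u/ (between /p/ and /x/): rule 2 targets it, but not before a nasal consonant → unchanged [u].
/x/ (between /u/ and /u/): no rule targets it → [x].
/u/ (between /x/ and /l/) fails the environment for rule 2, so it stays [u].
/l/ stays [l].

[tʰabxãnpuxul]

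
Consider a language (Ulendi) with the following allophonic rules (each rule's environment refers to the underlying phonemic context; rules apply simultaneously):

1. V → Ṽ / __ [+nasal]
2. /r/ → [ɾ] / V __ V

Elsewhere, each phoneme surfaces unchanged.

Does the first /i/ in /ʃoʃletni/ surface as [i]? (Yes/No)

/i/ (word-final): rule 1 targets it, but not before a nasal consonant → unchanged [i].
The actual realization is [i], which matches [i].

Yes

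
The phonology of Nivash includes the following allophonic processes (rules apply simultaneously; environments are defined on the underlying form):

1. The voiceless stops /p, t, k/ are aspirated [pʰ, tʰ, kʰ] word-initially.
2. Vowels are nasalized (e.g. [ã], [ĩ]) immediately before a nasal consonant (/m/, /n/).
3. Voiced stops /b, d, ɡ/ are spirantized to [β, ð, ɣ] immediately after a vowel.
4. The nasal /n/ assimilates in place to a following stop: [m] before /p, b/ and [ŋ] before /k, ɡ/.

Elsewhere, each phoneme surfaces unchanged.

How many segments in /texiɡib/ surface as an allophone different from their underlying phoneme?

3

Segments that undergo a rule: /t/ → [tʰ] (rule 1); /ɡ/ → [ɣ] (rule 3); /b/ → [β] (rule 3).
All other segments surface unchanged.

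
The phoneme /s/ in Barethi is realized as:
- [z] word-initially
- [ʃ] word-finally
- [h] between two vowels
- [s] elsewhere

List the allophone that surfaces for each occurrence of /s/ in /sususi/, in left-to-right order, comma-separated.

Occurrence 1 (position 1): word-initially → [z].
Occurrence 2 (position 3): between two vowels → [h].
Occurrence 3 (position 5): between two vowels → [h].

[z], [h], [h]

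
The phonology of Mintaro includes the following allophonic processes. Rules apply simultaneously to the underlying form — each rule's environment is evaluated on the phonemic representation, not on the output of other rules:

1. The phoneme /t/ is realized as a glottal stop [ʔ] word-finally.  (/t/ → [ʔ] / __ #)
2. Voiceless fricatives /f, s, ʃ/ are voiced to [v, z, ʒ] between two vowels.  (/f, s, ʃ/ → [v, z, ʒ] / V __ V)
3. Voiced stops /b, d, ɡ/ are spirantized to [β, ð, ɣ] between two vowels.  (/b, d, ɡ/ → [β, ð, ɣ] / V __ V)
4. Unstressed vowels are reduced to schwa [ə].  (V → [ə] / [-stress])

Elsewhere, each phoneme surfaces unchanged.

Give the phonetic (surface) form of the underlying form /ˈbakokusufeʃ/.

[ˈbakəkəzəvəʃ]

/b/ (word-initial): rule 3 targets it, but not between two vowels → unchanged [b].
/a/ — between /b/ and /k/; rule 4 does not apply here → [a].
/k/ — not in any rule's target class → [k].
Rule 4 applies to /o/ (between /k/ and /k/: in an unstressed syllable) → [ə].
/k/ (between /o/ and /u/) is unaffected → [k].
/u/ (between /k/ and /s/): in an unstressed syllable, so rule 4 applies → [ə].
/s/ (between /u/ and /u/): between two vowels, so rule 2 applies → [z].
/u/ (between /s/ and /f/) occurs in an unstressed syllable → [ə] by rule 4.
/f/ (between /u/ and /e/) occurs between two vowels → [v] by rule 2.
/e/ (between /f/ and /ʃ/): in an unstressed syllable, so rule 4 applies → [ə].
/ʃ/ — word-final; rule 2 does not apply here → [ʃ].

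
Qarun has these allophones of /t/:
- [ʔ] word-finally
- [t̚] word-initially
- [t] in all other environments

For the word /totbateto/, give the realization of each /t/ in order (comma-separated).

Occurrence 1 (position 1): word-initially → [t̚].
Occurrence 2 (position 3): no conditioning environment matches → elsewhere allophone [t].
Occurrence 3 (position 6): no conditioning environment matches → elsewhere allophone [t].
Occurrence 4 (position 8): no conditioning environment matches → elsewhere allophone [t].

[t̚], [t], [t], [t]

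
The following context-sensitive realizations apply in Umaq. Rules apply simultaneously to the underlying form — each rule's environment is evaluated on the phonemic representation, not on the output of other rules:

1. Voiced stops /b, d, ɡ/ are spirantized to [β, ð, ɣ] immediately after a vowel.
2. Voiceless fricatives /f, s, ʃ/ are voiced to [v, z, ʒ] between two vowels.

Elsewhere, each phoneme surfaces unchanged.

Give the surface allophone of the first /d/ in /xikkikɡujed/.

[ð]

/d/ meets the environment for rule 1 (immediately after a vowel) → [ð].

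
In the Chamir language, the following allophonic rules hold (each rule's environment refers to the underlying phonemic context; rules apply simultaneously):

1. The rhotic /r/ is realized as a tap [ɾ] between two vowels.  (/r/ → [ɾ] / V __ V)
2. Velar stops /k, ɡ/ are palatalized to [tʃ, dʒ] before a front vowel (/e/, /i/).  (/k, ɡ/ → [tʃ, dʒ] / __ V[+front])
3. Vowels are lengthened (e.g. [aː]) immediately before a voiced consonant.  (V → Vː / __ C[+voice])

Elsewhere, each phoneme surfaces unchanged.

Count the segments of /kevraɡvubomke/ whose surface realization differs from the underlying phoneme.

6

Segments that undergo a rule: /k/ → [tʃ] (rule 2); /e/ → [eː] (rule 3); /a/ → [aː] (rule 3); /u/ → [uː] (rule 3); /o/ → [oː] (rule 3); /k/ → [tʃ] (rule 2).
All other segments surface unchanged.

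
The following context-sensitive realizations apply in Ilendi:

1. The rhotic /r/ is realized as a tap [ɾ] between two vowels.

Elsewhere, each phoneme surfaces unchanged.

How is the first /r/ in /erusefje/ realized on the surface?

[ɾ]

/r/ (between /e/ and /u/): between two vowels, so rule 1 applies → [ɾ].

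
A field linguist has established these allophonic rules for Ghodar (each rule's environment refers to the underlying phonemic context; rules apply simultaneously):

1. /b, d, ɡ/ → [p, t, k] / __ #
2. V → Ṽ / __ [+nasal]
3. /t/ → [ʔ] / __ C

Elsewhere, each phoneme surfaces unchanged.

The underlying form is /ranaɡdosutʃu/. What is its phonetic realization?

/a/ meets the environment for rule 2 (before a nasal consonant) → [ã].
/a/ (between /n/ and /ɡ/) fails the environment for rule 2, so it stays [a].
/ɡ/ — between /a/ and /d/; rule 1 does not apply here → [ɡ].
/d/ (between /ɡ/ and /o/) fails the environment for rule 1, so it stays [d].
/o/ (between /d/ and /s/): rule 2 targets it, but not before a nasal consonant → unchanged [o].
/u/ (between /s/ and /t/) fails the environment for rule 2, so it stays [u].
/t/ — between /u/ and /ʃ/, immediately before a consonant — surfaces as [ʔ] (rule 3).
/u/ (word-final) fails the environment for rule 2, so it stays [u].

[rãnaɡdosuʔʃu]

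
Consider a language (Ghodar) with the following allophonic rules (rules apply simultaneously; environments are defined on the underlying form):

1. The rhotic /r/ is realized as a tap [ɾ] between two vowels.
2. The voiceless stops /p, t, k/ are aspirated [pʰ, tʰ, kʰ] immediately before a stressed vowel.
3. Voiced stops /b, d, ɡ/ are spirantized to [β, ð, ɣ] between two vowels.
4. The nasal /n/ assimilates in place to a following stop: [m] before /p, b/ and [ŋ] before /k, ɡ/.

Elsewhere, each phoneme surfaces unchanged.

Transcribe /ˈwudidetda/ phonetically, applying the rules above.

Rule 3 applies to /d/ (between /u/ and /i/: between two vowels) → [ð].
/d/ meets the environment for rule 3 (between two vowels) → [ð].
/t/ (between /e/ and /d/): rule 2 targets it, but not immediately before a stressed vowel → unchanged [t].
/d/ (between /t/ and /a/): rule 3 targets it, but not between two vowels → unchanged [d].

[ˈwuðiðetda]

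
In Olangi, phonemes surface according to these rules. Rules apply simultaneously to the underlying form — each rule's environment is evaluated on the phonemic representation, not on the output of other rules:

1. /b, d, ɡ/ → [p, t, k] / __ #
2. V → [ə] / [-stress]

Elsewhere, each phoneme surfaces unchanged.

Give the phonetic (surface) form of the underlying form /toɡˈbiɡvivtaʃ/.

/t/ (word-initial) is unaffected → [t].
/o/ (between /t/ and /ɡ/) occurs in an unstressed syllable → [ə] by rule 2.
/ɡ/ (between /o/ and /b/) is in the target of rule 1 but the environment (word-finally) is not met → [ɡ].
/b/ (between /ɡ/ and /i/) fails the environment for rule 1, so it stays [b].
/i/ (between /b/ and /ɡ/) fails the environment for rule 2, so it stays [i].
/ɡ/ (between /i/ and /v/) fails the environment for rule 1, so it stays [ɡ].
/v/ (between /ɡ/ and /i/): no rule targets it → [v].
Rule 2 applies to /i/ (between /v/ and /v/: in an unstressed syllable) → [ə].
/v/ (between /i/ and /t/): no rule targets it → [v].
/t/ — not in any rule's target class → [t].
/a/ meets the environment for rule 2 (in an unstressed syllable) → [ə].
/ʃ/ (word-final) is unaffected → [ʃ].

[təɡˈbiɡvəvtəʃ]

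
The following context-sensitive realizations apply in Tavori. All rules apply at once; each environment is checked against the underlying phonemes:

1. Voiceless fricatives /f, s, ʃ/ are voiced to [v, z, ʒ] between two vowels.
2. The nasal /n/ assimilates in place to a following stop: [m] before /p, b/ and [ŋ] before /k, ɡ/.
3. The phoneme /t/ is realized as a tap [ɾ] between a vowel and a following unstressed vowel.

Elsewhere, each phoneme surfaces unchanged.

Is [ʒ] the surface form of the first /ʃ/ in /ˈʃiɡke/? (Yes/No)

/ʃ/ (word-initial) is in the target of rule 1 but the environment (between two vowels) is not met → [ʃ].
The actual realization is [ʃ], not [ʒ].

No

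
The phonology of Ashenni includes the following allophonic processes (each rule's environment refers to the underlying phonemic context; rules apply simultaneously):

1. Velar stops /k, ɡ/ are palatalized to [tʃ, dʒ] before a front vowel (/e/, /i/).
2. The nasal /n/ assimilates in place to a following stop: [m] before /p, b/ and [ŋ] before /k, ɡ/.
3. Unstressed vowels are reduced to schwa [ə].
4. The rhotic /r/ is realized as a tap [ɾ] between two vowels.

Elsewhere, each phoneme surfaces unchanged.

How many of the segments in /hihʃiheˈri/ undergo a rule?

Segments that undergo a rule: /i/ → [ə] (rule 3); /i/ → [ə] (rule 3); /e/ → [ə] (rule 3); /r/ → [ɾ] (rule 4).
All other segments surface unchanged.

4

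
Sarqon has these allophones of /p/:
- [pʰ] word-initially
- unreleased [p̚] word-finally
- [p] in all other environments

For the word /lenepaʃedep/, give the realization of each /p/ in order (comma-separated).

[p], [p̚]

Occurrence 1 (position 5): no conditioning environment matches → elsewhere allophone [p].
Occurrence 2 (position 11): word-finally → [p̚].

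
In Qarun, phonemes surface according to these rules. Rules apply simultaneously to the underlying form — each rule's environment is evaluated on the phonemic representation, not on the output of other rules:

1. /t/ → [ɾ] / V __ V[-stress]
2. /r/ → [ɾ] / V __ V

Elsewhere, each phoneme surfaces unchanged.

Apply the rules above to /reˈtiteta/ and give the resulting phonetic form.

/r/ (word-initial): rule 2 targets it, but not between two vowels → unchanged [r].
/e/ stays [e].
/t/ — between /e/ and /i/; rule 1 does not apply here → [t].
/i/ — not in any rule's target class → [i].
Rule 1 applies to /t/ (between /i/ and /e/: between a vowel and a following unstressed vowel) → [ɾ].
/e/ (between /t/ and /t/) is unaffected → [e].
/t/ meets the environment for rule 1 (between a vowel and a following unstressed vowel) → [ɾ].
/a/ — not in any rule's target class → [a].

[reˈtiɾeɾa]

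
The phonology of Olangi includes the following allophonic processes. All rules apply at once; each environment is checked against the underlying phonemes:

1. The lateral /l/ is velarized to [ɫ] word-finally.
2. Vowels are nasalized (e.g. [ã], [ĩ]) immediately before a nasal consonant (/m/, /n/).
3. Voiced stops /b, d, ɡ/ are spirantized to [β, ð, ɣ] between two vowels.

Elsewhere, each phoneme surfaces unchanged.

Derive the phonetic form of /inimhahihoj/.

[ĩnĩmhahihoj]

/i/ — word-initial, before a nasal consonant — surfaces as [ĩ] (rule 2).
/i/ (between /n/ and /m/) occurs before a nasal consonant → [ĩ] by rule 2.
/a/ (between /h/ and /h/) is in the target of rule 2 but the environment (before a nasal consonant) is not met → [a].
/i/ (between /h/ and /h/): rule 2 targets it, but not before a nasal consonant → unchanged [i].
/o/ (between /h/ and /j/) is in the target of rule 2 but the environment (before a nasal consonant) is not met → [o].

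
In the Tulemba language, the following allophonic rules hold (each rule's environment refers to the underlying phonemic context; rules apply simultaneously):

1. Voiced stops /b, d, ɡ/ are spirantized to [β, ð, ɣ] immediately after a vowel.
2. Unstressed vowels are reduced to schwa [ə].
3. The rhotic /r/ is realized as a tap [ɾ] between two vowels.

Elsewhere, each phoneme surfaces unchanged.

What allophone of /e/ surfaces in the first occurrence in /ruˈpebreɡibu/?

/e/ (between /p/ and /b/): rule 2 targets it, but not in an unstressed syllable → unchanged [e].

[e]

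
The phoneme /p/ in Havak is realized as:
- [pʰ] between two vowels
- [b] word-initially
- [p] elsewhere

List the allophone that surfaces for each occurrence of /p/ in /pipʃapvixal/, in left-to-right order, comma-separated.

Occurrence 1 (position 1): word-initially → [b].
Occurrence 2 (position 3): no conditioning environment matches → elsewhere allophone [p].
Occurrence 3 (position 6): no conditioning environment matches → elsewhere allophone [p].

[b], [p], [p]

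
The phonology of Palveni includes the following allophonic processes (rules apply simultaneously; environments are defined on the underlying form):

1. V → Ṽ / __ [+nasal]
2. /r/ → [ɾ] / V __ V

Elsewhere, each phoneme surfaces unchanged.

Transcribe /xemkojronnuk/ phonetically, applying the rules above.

[xẽmkojrõnnuk]

/x/ (word-initial): no rule targets it → [x].
/e/ — between /x/ and /m/, before a nasal consonant — surfaces as [ẽ] (rule 1).
/m/ (between /e/ and /k/): no rule targets it → [m].
/k/ (between /m/ and /o/): no rule targets it → [k].
/o/ (between /k/ and /j/) is in the target of rule 1 but the environment (before a nasal consonant) is not met → [o].
/j/ — not in any rule's target class → [j].
/r/ — between /j/ and /o/; rule 2 does not apply here → [r].
/o/ — between /r/ and /n/, before a nasal consonant — surfaces as [õ] (rule 1).
/n/ (between /o/ and /n/) is unaffected → [n].
/n/ (between /n/ and /u/) is unaffected → [n].
/u/ — between /n/ and /k/; rule 1 does not apply here → [u].
/k/ (word-final) is unaffected → [k].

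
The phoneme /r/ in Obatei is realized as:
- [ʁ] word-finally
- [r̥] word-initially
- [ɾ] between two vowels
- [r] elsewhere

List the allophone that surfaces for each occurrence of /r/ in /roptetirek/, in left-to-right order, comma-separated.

[r̥], [ɾ]

Occurrence 1 (position 1): word-initially → [r̥].
Occurrence 2 (position 8): between two vowels → [ɾ].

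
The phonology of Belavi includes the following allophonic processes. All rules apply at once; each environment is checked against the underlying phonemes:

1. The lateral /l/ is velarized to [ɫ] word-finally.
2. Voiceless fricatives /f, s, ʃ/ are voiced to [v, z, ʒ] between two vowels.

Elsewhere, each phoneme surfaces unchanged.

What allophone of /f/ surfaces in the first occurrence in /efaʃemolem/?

/f/ — between /e/ and /a/, between two vowels — surfaces as [v] (rule 2).

[v]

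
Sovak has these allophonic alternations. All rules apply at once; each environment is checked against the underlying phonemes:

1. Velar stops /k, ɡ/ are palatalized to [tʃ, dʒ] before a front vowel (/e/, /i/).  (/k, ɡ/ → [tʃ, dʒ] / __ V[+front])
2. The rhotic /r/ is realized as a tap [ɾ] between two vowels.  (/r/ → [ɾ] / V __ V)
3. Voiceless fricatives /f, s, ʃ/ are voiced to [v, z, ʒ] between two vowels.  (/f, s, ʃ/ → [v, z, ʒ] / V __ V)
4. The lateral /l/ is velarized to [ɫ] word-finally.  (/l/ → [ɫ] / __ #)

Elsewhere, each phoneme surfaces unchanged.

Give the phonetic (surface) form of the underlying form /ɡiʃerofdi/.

/ɡ/ meets the environment for rule 1 (before a front vowel) → [dʒ].
Rule 3 applies to /ʃ/ (between /i/ and /e/: between two vowels) → [ʒ].
Rule 2 applies to /r/ (between /e/ and /o/: between two vowels) → [ɾ].
/f/ — between /o/ and /d/; rule 3 does not apply here → [f].

[dʒiʒeɾofdi]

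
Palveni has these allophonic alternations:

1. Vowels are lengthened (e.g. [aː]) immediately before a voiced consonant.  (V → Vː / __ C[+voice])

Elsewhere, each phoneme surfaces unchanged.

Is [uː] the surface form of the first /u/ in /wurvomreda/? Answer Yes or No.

Yes

Rule 1 applies to /u/ (between /w/ and /r/: before a voiced consonant) → [uː].
The actual realization is [uː], which matches [uː].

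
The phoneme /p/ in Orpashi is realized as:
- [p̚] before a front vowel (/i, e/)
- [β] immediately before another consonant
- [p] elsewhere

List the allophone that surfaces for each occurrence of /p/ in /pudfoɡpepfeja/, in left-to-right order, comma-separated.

[p], [p̚], [β]

Occurrence 1 (position 1): no conditioning environment matches → elsewhere allophone [p].
Occurrence 2 (position 7): before a front vowel (/i, e/) → [p̚].
Occurrence 3 (position 9): immediately before another consonant → [β].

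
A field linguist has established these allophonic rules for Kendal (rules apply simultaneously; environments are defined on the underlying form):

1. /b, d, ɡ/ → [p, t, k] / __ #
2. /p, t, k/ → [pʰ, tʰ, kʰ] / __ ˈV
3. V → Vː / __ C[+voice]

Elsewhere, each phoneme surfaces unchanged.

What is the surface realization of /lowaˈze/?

[loːwaːˈze]

/o/ (between /l/ and /w/) occurs before a voiced consonant → [oː] by rule 3.
/a/ — between /w/ and /z/, before a voiced consonant — surfaces as [aː] (rule 3).
/e/ (word-final): rule 3 targets it, but not before a voiced consonant → unchanged [e].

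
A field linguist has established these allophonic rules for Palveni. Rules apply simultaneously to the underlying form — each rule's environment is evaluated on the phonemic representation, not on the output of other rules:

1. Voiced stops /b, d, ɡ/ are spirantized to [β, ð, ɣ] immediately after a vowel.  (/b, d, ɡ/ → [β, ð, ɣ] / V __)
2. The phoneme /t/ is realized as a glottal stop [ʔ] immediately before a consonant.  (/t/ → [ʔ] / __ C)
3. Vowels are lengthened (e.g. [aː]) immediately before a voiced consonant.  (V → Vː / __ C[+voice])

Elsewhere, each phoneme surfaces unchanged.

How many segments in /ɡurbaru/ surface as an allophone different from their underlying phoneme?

Segments that undergo a rule: /u/ → [uː] (rule 3); /a/ → [aː] (rule 3).
All other segments surface unchanged.

2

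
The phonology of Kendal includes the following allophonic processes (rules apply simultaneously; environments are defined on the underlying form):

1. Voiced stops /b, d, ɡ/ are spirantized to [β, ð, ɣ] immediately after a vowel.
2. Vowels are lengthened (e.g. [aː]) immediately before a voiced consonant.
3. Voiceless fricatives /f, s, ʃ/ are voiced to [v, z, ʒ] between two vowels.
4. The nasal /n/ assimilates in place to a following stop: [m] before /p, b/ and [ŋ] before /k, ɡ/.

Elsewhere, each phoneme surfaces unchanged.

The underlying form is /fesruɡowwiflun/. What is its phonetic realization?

[fesruːɣoːwwifluːn]

/f/ — word-initial; rule 3 does not apply here → [f].
/e/ (between /f/ and /s/): rule 2 targets it, but not before a voiced consonant → unchanged [e].
/s/ (between /e/ and /r/) fails the environment for rule 3, so it stays [s].
/u/ meets the environment for rule 2 (before a voiced consonant) → [uː].
/ɡ/ (between /u/ and /o/) occurs immediately after a vowel → [ɣ] by rule 1.
Rule 2 applies to /o/ (between /ɡ/ and /w/: before a voiced consonant) → [oː].
/i/ (between /w/ and /f/) fails the environment for rule 2, so it stays [i].
/f/ (between /i/ and /l/): rule 3 targets it, but not between two vowels → unchanged [f].
/u/ meets the environment for rule 2 (before a voiced consonant) → [uː].
/n/ (word-final) is in the target of rule 4 but the environment (before a labial or velar stop) is not met → [n].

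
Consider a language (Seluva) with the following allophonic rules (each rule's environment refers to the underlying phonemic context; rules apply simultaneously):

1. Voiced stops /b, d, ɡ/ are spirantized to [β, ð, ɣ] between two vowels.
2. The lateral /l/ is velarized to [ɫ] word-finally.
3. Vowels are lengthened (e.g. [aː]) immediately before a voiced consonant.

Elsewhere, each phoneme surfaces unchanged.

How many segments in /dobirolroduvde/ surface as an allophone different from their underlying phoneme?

Segments that undergo a rule: /o/ → [oː] (rule 3); /b/ → [β] (rule 1); /i/ → [iː] (rule 3); /o/ → [oː] (rule 3); /o/ → [oː] (rule 3); /d/ → [ð] (rule 1); /u/ → [uː] (rule 3).
All other segments surface unchanged.

7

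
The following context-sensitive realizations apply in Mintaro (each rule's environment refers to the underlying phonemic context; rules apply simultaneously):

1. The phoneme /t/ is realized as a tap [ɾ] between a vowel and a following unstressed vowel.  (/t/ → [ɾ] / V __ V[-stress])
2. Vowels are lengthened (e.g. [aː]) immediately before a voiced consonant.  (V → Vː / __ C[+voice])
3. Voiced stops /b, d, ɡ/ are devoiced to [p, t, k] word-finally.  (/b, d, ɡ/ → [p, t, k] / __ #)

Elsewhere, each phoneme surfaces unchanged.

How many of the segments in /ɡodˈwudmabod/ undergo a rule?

5

Segments that undergo a rule: /o/ → [oː] (rule 2); /u/ → [uː] (rule 2); /a/ → [aː] (rule 2); /o/ → [oː] (rule 2); /d/ → [t] (rule 3).
All other segments surface unchanged.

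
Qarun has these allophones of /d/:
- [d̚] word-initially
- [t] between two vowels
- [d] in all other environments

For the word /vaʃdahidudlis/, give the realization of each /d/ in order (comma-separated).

Occurrence 1 (position 4): no conditioning environment matches → elsewhere allophone [d].
Occurrence 2 (position 8): between two vowels → [t].
Occurrence 3 (position 10): no conditioning environment matches → elsewhere allophone [d].

[d], [t], [d]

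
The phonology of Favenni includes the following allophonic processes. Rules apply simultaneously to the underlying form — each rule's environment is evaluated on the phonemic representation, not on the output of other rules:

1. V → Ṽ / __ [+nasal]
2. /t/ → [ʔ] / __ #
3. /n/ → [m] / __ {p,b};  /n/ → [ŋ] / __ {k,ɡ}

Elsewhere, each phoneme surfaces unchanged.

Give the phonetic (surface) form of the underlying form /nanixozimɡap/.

[nãnixozĩmɡap]

/n/ (word-initial): rule 3 targets it, but not before a labial or velar stop → unchanged [n].
/a/ (between /n/ and /n/) occurs before a nasal consonant → [ã] by rule 1.
/n/ (between /a/ and /i/): rule 3 targets it, but not before a labial or velar stop → unchanged [n].
/i/ (between /n/ and /x/): rule 1 targets it, but not before a nasal consonant → unchanged [i].
/x/ — not in any rule's target class → [x].
/o/ (between /x/ and /z/) fails the environment for rule 1, so it stays [o].
/z/ stays [z].
/i/ — between /z/ and /m/, before a nasal consonant — surfaces as [ĩ] (rule 1).
/m/ (between /i/ and /ɡ/) is unaffected → [m].
/ɡ/ (between /m/ and /a/) is unaffected → [ɡ].
/a/ (between /ɡ/ and /p/) is in the target of rule 1 but the environment (before a nasal consonant) is not met → [a].
/p/ — not in any rule's target class → [p].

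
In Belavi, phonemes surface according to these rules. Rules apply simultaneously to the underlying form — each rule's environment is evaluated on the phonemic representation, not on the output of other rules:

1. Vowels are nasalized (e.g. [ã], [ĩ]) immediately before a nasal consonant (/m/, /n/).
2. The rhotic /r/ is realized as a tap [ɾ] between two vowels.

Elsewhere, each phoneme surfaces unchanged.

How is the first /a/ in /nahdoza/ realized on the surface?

/a/ (between /n/ and /h/): rule 1 targets it, but not before a nasal consonant → unchanged [a].

[a]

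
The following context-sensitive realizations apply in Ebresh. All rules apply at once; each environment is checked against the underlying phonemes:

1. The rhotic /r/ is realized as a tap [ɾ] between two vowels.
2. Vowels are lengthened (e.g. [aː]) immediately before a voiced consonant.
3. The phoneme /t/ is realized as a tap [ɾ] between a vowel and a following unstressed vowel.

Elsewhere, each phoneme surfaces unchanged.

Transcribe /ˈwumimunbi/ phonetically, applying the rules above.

/w/ stays [w].
Rule 2 applies to /u/ (between /w/ and /m/: before a voiced consonant) → [uː].
/m/ stays [m].
/i/ meets the environment for rule 2 (before a voiced consonant) → [iː].
/m/ stays [m].
/u/ — between /m/ and /n/, before a voiced consonant — surfaces as [uː] (rule 2).
/n/ (between /u/ and /b/) is unaffected → [n].
/b/ (between /n/ and /i/): no rule targets it → [b].
/i/ (word-final) is in the target of rule 2 but the environment (before a voiced consonant) is not met → [i].

[ˈwuːmiːmuːnbi]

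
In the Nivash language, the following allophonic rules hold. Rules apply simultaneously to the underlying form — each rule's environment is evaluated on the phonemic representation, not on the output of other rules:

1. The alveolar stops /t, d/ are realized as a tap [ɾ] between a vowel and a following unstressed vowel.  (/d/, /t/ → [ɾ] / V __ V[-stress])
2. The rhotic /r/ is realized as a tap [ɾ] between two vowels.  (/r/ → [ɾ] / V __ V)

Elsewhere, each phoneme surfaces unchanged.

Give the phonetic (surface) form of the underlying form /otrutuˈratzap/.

[otruɾuˈɾatzap]

/t/ (between /o/ and /r/) fails the environment for rule 1, so it stays [t].
/r/ (between /t/ and /u/) is in the target of rule 2 but the environment (between two vowels) is not met → [r].
/t/ meets the environment for rule 1 (between a vowel and a following unstressed vowel) → [ɾ].
/r/ meets the environment for rule 2 (between two vowels) → [ɾ].
/t/ (between /a/ and /z/) fails the environment for rule 1, so it stays [t].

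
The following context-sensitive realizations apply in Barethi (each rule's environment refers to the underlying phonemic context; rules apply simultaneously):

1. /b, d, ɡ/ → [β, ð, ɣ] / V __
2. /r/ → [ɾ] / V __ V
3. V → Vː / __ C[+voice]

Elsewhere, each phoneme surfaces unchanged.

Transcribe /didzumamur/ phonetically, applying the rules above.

/d/ (word-initial) is in the target of rule 1 but the environment (immediately after a vowel) is not met → [d].
/i/ meets the environment for rule 3 (before a voiced consonant) → [iː].
/d/ meets the environment for rule 1 (immediately after a vowel) → [ð].
/u/ (between /z/ and /m/): before a voiced consonant, so rule 3 applies → [uː].
/a/ (between /m/ and /m/): before a voiced consonant, so rule 3 applies → [aː].
/u/ — between /m/ and /r/, before a voiced consonant — surfaces as [uː] (rule 3).
/r/ — word-final; rule 2 does not apply here → [r].

[diːðzuːmaːmuːr]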